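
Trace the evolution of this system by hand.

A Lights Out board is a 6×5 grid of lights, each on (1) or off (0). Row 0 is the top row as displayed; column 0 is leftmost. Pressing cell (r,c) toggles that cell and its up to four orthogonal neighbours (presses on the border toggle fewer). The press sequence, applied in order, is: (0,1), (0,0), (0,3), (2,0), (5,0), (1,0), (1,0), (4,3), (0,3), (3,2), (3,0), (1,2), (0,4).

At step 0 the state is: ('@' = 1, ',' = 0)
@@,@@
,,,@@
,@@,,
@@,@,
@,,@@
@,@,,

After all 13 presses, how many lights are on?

12

t=0: @@,@@
,,,@@
,@@,,
@@,@,
@,,@@
@,@,,
t=1: ,,@@@
,@,@@
,@@,,
@@,@,
@,,@@
@,@,,
t=2: @@@@@
@@,@@
,@@,,
@@,@,
@,,@@
@,@,,
t=3: @@,,,
@@,,@
,@@,,
@@,@,
@,,@@
@,@,,
t=4: @@,,,
,@,,@
@,@,,
,@,@,
@,,@@
@,@,,
t=5: @@,,,
,@,,@
@,@,,
,@,@,
,,,@@
,@@,,
t=6: ,@,,,
@,,,@
,,@,,
,@,@,
,,,@@
,@@,,
t=7: @@,,,
,@,,@
@,@,,
,@,@,
,,,@@
,@@,,
t=8: @@,,,
,@,,@
@,@,,
,@,,,
,,@,,
,@@@,
t=9: @@@@@
,@,@@
@,@,,
,@,,,
,,@,,
,@@@,
t=10: @@@@@
,@,@@
@,,,,
,,@@,
,,,,,
,@@@,
t=11: @@@@@
,@,@@
,,,,,
@@@@,
@,,,,
,@@@,
t=12: @@,@@
,,@,@
,,@,,
@@@@,
@,,,,
,@@@,
t=13: @@,,,
,,@,,
,,@,,
@@@@,
@,,,,
,@@@,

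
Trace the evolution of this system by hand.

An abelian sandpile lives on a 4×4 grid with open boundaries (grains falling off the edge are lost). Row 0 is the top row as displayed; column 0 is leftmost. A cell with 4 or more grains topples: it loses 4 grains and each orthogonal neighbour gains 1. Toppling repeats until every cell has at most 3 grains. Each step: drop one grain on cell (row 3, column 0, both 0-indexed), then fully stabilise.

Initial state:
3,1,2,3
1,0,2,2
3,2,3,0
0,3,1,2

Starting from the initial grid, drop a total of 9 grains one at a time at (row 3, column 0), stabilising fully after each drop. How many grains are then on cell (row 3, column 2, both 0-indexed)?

0) 3,1,2,3
1,0,2,2
3,2,3,0
0,3,1,2
1) 3,1,2,3
1,0,2,2
3,2,3,0
1,3,1,2
2) 3,1,2,3
1,0,2,2
3,2,3,0
2,3,1,2
3) 3,1,2,3
1,0,2,2
3,2,3,0
3,3,1,2
4) 3,1,2,3
2,1,3,2
1,1,0,1
2,1,3,2
5) 3,1,2,3
2,1,3,2
1,1,0,1
3,1,3,2
6) 3,1,2,3
2,1,3,2
2,1,0,1
0,2,3,2
7) 3,1,2,3
2,1,3,2
2,1,0,1
1,2,3,2
8) 3,1,2,3
2,1,3,2
2,1,0,1
2,2,3,2
9) 3,1,2,3
2,1,3,2
2,1,0,1
3,2,3,2

3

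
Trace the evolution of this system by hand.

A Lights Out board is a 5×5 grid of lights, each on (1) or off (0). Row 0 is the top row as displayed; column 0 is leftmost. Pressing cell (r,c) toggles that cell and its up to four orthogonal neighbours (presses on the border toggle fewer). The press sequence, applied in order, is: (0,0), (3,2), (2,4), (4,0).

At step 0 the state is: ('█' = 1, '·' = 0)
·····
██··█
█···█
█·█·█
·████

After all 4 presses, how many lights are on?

11

[0] ·····
██··█
█···█
█·█·█
·████
[1] ██···
·█··█
█···█
█·█·█
·████
[2] ██···
·█··█
█·█·█
██·██
·█·██
[3] ██···
·█···
█·██·
██·█·
·█·██
[4] ██···
·█···
█·██·
·█·█·
█··██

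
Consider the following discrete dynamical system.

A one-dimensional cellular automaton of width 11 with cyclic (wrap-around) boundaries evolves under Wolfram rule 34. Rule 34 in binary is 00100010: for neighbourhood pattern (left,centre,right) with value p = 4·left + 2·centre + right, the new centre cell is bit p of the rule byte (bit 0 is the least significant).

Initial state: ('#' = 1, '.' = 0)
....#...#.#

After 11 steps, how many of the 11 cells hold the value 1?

3

k=0  ....#...#.#
k=1  ...#...#.#.
k=2  ..#...#.#..
k=3  .#...#.#...
k=4  #...#.#....
k=5  ...#.#....#
k=6  ..#.#....#.
k=7  .#.#....#..
k=8  #.#....#...
k=9  .#....#...#
k=10  #....#...#.
k=11  ....#...#.#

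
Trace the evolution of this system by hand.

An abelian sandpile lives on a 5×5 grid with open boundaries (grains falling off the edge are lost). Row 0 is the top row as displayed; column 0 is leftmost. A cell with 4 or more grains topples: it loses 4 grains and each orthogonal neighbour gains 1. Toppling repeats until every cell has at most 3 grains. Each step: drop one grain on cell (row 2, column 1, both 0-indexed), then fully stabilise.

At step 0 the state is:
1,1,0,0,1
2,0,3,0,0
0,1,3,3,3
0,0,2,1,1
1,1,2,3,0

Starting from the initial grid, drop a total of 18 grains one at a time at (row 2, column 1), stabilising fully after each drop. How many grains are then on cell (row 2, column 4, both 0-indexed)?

0

step 0: 1,1,0,0,1
2,0,3,0,0
0,1,3,3,3
0,0,2,1,1
1,1,2,3,0
step 1: 1,1,0,0,1
2,0,3,0,0
0,2,3,3,3
0,0,2,1,1
1,1,2,3,0
step 2: 1,1,0,0,1
2,0,3,0,0
0,3,3,3,3
0,0,2,1,1
1,1,2,3,0
step 3: 1,1,1,0,1
2,2,0,2,1
1,1,2,1,0
0,1,3,2,2
1,1,2,3,0
step 4: 1,1,1,0,1
2,2,0,2,1
1,2,2,1,0
0,1,3,2,2
1,1,2,3,0
step 5: 1,1,1,0,1
2,2,0,2,1
1,3,2,1,0
0,1,3,2,2
1,1,2,3,0
step 6: 1,1,1,0,1
2,3,0,2,1
2,0,3,1,0
0,2,3,2,2
1,1,2,3,0
step 7: 1,1,1,0,1
2,3,0,2,1
2,1,3,1,0
0,2,3,2,2
1,1,2,3,0
step 8: 1,1,1,0,1
2,3,0,2,1
2,2,3,1,0
0,2,3,2,2
1,1,2,3,0
step 9: 1,1,1,0,1
2,3,0,2,1
2,3,3,1,0
0,2,3,2,2
1,1,2,3,0
step 10: 1,2,1,0,1
3,0,2,2,1
3,3,1,2,0
1,0,1,3,2
1,2,3,3,0
step 11: 2,2,1,0,1
0,2,2,2,1
1,1,2,2,0
2,1,1,3,2
1,2,3,3,0
step 12: 2,2,1,0,1
0,2,2,2,1
1,2,2,2,0
2,1,1,3,2
1,2,3,3,0
step 13: 2,2,1,0,1
0,2,2,2,1
1,3,2,2,0
2,1,1,3,2
1,2,3,3,0
step 14: 2,2,1,0,1
0,3,2,2,1
2,0,3,2,0
2,2,1,3,2
1,2,3,3,0
step 15: 2,2,1,0,1
0,3,2,2,1
2,1,3,2,0
2,2,1,3,2
1,2,3,3,0
step 16: 2,2,1,0,1
0,3,2,2,1
2,2,3,2,0
2,2,1,3,2
1,2,3,3,0
step 17: 2,2,1,0,1
0,3,2,2,1
2,3,3,2,0
2,2,1,3,2
1,2,3,3,0
step 18: 2,3,2,0,1
1,1,0,3,1
3,2,1,3,0
2,3,2,3,2
1,2,3,3,0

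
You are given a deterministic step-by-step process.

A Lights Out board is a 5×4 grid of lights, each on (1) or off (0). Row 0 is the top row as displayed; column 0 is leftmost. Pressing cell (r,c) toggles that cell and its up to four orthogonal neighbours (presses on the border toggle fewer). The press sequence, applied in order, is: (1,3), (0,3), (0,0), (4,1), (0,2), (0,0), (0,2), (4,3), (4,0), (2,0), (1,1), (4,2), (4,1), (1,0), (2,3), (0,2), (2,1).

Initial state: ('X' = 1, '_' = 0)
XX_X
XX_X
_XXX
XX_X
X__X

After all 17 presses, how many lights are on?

gen 0: XX_X
XX_X
_XXX
XX_X
X__X
gen 1: XX__
XXX_
_XX_
XX_X
X__X
gen 2: XXXX
XXXX
_XX_
XX_X
X__X
gen 3: __XX
_XXX
_XX_
XX_X
X__X
gen 4: __XX
_XXX
_XX_
X__X
_XXX
gen 5: _X__
_X_X
_XX_
X__X
_XXX
gen 6: X___
XX_X
_XX_
X__X
_XXX
gen 7: XXXX
XXXX
_XX_
X__X
_XXX
gen 8: XXXX
XXXX
_XX_
X___
_X__
gen 9: XXXX
XXXX
_XX_
____
X___
gen 10: XXXX
_XXX
X_X_
X___
X___
gen 11: X_XX
X__X
XXX_
X___
X___
gen 12: X_XX
X__X
XXX_
X_X_
XXXX
gen 13: X_XX
X__X
XXX_
XXX_
___X
gen 14: __XX
_X_X
_XX_
XXX_
___X
gen 15: __XX
_X__
_X_X
XXXX
___X
gen 16: _X__
_XX_
_X_X
XXXX
___X
gen 17: _X__
__X_
X_XX
X_XX
___X

9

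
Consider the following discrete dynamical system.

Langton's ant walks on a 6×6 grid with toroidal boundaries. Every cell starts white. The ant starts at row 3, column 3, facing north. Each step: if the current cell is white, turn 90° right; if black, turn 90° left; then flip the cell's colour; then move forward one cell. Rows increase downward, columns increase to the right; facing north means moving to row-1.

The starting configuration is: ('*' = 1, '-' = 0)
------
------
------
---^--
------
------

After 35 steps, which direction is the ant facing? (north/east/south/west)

gen 0: ------
------
------
---^--
------
------
gen 1: ------
------
------
---*>-
------
------
gen 2: ------
------
------
---**-
----v-
------
gen 3: ------
------
------
---**-
---<*-
------
gen 4: ------
------
------
---^*-
---**-
------
gen 5: ------
------
------
--<-*-
---**-
------
gen 6: ------
------
--^---
--*-*-
---**-
------
gen 7: ------
------
--*>--
--*-*-
---**-
------
gen 8: ------
------
--**--
--*v*-
---**-
------
gen 9: ------
------
--**--
--<**-
---**-
------
gen 10: ------
------
--**--
---**-
--v**-
------
gen 11: ------
------
--**--
---**-
-<***-
------
gen 12: ------
------
--**--
-^-**-
-****-
------
gen 13: ------
------
--**--
-*>**-
-****-
------
gen 14: ------
------
--**--
-****-
-*v**-
------
gen 15: ------
------
--**--
-****-
-*->*-
------
gen 16: ------
------
--**--
-**^*-
-*--*-
------
gen 17: ------
------
--**--
-*<-*-
-*--*-
------
gen 18: ------
------
--**--
-*--*-
-*v-*-
------
gen 19: ------
------
--**--
-*--*-
-<*-*-
------
gen 20: ------
------
--**--
-*--*-
--*-*-
-v----
gen 21: ------
------
--**--
-*--*-
--*-*-
<*----
gen 22: ------
------
--**--
-*--*-
^-*-*-
**----
gen 23: ------
------
--**--
-*--*-
*>*-*-
**----
gen 24: ------
------
--**--
-*--*-
***-*-
*v----
gen 25: ------
------
--**--
-*--*-
***-*-
*->---
gen 26: --v---
------
--**--
-*--*-
***-*-
*-*---
gen 27: -<*---
------
--**--
-*--*-
***-*-
*-*---
gen 28: -**---
------
--**--
-*--*-
***-*-
*^*---
gen 29: -**---
------
--**--
-*--*-
***-*-
**>---
gen 30: -**---
------
--**--
-*--*-
**^-*-
**----
gen 31: -**---
------
--**--
-*--*-
*<--*-
**----
gen 32: -**---
------
--**--
-*--*-
*---*-
*v----
gen 33: -**---
------
--**--
-*--*-
*---*-
*->---
gen 34: -*v---
------
--**--
-*--*-
*---*-
*-*---
gen 35: -*->--
------
--**--
-*--*-
*---*-
*-*---

east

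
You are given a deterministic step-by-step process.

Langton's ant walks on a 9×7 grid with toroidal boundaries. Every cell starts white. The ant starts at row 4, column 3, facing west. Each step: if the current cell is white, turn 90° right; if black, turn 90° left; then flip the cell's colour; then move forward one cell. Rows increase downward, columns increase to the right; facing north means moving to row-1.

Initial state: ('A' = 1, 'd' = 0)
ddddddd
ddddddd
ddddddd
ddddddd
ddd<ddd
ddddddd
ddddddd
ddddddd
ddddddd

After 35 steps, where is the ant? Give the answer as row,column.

step 0: ddddddd
ddddddd
ddddddd
ddddddd
ddd<ddd
ddddddd
ddddddd
ddddddd
ddddddd
step 1: ddddddd
ddddddd
ddddddd
ddd^ddd
dddAddd
ddddddd
ddddddd
ddddddd
ddddddd
step 2: ddddddd
ddddddd
ddddddd
dddA>dd
dddAddd
ddddddd
ddddddd
ddddddd
ddddddd
step 3: ddddddd
ddddddd
ddddddd
dddAAdd
dddAvdd
ddddddd
ddddddd
ddddddd
ddddddd
step 4: ddddddd
ddddddd
ddddddd
dddAAdd
ddd<Add
ddddddd
ddddddd
ddddddd
ddddddd
step 5: ddddddd
ddddddd
ddddddd
dddAAdd
ddddAdd
dddvddd
ddddddd
ddddddd
ddddddd
step 6: ddddddd
ddddddd
ddddddd
dddAAdd
ddddAdd
dd<Addd
ddddddd
ddddddd
ddddddd
step 7: ddddddd
ddddddd
ddddddd
dddAAdd
dd^dAdd
ddAAddd
ddddddd
ddddddd
ddddddd
step 8: ddddddd
ddddddd
ddddddd
dddAAdd
ddA>Add
ddAAddd
ddddddd
ddddddd
ddddddd
step 9: ddddddd
ddddddd
ddddddd
dddAAdd
ddAAAdd
ddAvddd
ddddddd
ddddddd
ddddddd
step 10: ddddddd
ddddddd
ddddddd
dddAAdd
ddAAAdd
ddAd>dd
ddddddd
ddddddd
ddddddd
step 11: ddddddd
ddddddd
ddddddd
dddAAdd
ddAAAdd
ddAdAdd
ddddvdd
ddddddd
ddddddd
step 12: ddddddd
ddddddd
ddddddd
dddAAdd
ddAAAdd
ddAdAdd
ddd<Add
ddddddd
ddddddd
step 13: ddddddd
ddddddd
ddddddd
dddAAdd
ddAAAdd
ddA^Add
dddAAdd
ddddddd
ddddddd
step 14: ddddddd
ddddddd
ddddddd
dddAAdd
ddAAAdd
ddAA>dd
dddAAdd
ddddddd
ddddddd
step 15: ddddddd
ddddddd
ddddddd
dddAAdd
ddAA^dd
ddAAddd
dddAAdd
ddddddd
ddddddd
step 16: ddddddd
ddddddd
ddddddd
dddAAdd
ddA<ddd
ddAAddd
dddAAdd
ddddddd
ddddddd
step 17: ddddddd
ddddddd
ddddddd
dddAAdd
ddAdddd
ddAvddd
dddAAdd
ddddddd
ddddddd
step 18: ddddddd
ddddddd
ddddddd
dddAAdd
ddAdddd
ddAd>dd
dddAAdd
ddddddd
ddddddd
step 19: ddddddd
ddddddd
ddddddd
dddAAdd
ddAdddd
ddAdAdd
dddAvdd
ddddddd
ddddddd
step 20: ddddddd
ddddddd
ddddddd
dddAAdd
ddAdddd
ddAdAdd
dddAd>d
ddddddd
ddddddd
step 21: ddddddd
ddddddd
ddddddd
dddAAdd
ddAdddd
ddAdAdd
dddAdAd
dddddvd
ddddddd
step 22: ddddddd
ddddddd
ddddddd
dddAAdd
ddAdddd
ddAdAdd
dddAdAd
dddd<Ad
ddddddd
step 23: ddddddd
ddddddd
ddddddd
dddAAdd
ddAdddd
ddAdAdd
dddA^Ad
ddddAAd
ddddddd
step 24: ddddddd
ddddddd
ddddddd
dddAAdd
ddAdddd
ddAdAdd
dddAA>d
ddddAAd
ddddddd
step 25: ddddddd
ddddddd
ddddddd
dddAAdd
ddAdddd
ddAdA^d
dddAAdd
ddddAAd
ddddddd
step 26: ddddddd
ddddddd
ddddddd
dddAAdd
ddAdddd
ddAdAA>
dddAAdd
ddddAAd
ddddddd
step 27: ddddddd
ddddddd
ddddddd
dddAAdd
ddAdddd
ddAdAAA
dddAAdv
ddddAAd
ddddddd
step 28: ddddddd
ddddddd
ddddddd
dddAAdd
ddAdddd
ddAdAAA
dddAA<A
ddddAAd
ddddddd
step 29: ddddddd
ddddddd
ddddddd
dddAAdd
ddAdddd
ddAdA^A
dddAAAA
ddddAAd
ddddddd
step 30: ddddddd
ddddddd
ddddddd
dddAAdd
ddAdddd
ddAd<dA
dddAAAA
ddddAAd
ddddddd
step 31: ddddddd
ddddddd
ddddddd
dddAAdd
ddAdddd
ddAdddA
dddAvAA
ddddAAd
ddddddd
step 32: ddddddd
ddddddd
ddddddd
dddAAdd
ddAdddd
ddAdddA
dddAd>A
ddddAAd
ddddddd
step 33: ddddddd
ddddddd
ddddddd
dddAAdd
ddAdddd
ddAdd^A
dddAddA
ddddAAd
ddddddd
step 34: ddddddd
ddddddd
ddddddd
dddAAdd
ddAdddd
ddAddA>
dddAddA
ddddAAd
ddddddd
step 35: ddddddd
ddddddd
ddddddd
dddAAdd
ddAddd^
ddAddAd
dddAddA
ddddAAd
ddddddd

4,6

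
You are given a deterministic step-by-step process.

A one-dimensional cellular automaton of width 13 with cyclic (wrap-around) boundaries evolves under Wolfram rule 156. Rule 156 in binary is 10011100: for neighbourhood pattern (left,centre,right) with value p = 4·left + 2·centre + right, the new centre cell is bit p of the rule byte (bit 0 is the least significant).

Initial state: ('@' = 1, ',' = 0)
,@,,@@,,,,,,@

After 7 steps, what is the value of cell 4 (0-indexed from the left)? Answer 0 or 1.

k=0  ,@,,@@,,,,,,@
k=1  ,@@,@,@,,,,,@
k=2  ,@,,@,@@,,,,@
k=3  ,@@,@,@,@,,,@
k=4  ,@,,@,@,@@,,@
k=5  ,@@,@,@,@,@,@
k=6  ,@,,@,@,@,@,@
k=7  ,@@,@,@,@,@,@

1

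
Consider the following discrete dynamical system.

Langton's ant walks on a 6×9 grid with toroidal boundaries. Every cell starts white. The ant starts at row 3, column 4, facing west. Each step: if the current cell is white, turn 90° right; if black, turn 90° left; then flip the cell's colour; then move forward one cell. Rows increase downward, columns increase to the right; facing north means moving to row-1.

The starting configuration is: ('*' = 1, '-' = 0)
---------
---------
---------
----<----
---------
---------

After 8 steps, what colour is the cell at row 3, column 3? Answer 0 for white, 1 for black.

1

gen 0: ---------
---------
---------
----<----
---------
---------
gen 1: ---------
---------
----^----
----*----
---------
---------
gen 2: ---------
---------
----*>---
----*----
---------
---------
gen 3: ---------
---------
----**---
----*v---
---------
---------
gen 4: ---------
---------
----**---
----<*---
---------
---------
gen 5: ---------
---------
----**---
-----*---
----v----
---------
gen 6: ---------
---------
----**---
-----*---
---<*----
---------
gen 7: ---------
---------
----**---
---^-*---
---**----
---------
gen 8: ---------
---------
----**---
---*>*---
---**----
---------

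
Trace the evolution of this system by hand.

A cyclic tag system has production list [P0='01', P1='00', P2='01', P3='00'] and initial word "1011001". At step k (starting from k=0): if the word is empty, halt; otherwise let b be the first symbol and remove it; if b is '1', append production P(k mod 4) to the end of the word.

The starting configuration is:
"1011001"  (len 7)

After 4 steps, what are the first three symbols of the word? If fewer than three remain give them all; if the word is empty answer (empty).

step 0: "1011001"  (len 7)
step 1: "01100101"  (len 8)
step 2: "1100101"  (len 7)
step 3: "10010101"  (len 8)
step 4: "001010100"  (len 9)

001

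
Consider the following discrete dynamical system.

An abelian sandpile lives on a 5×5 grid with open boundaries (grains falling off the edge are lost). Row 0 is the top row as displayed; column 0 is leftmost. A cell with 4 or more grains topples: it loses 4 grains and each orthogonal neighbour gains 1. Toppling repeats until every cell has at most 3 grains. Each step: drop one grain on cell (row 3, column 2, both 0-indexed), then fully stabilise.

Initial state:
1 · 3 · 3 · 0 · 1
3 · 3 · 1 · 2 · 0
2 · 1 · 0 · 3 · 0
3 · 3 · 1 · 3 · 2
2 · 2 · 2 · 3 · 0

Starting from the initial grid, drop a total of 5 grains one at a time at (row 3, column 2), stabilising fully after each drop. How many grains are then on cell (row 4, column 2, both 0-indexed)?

k=0  1 · 3 · 3 · 0 · 1
3 · 3 · 1 · 2 · 0
2 · 1 · 0 · 3 · 0
3 · 3 · 1 · 3 · 2
2 · 2 · 2 · 3 · 0
k=1  1 · 3 · 3 · 0 · 1
3 · 3 · 1 · 2 · 0
2 · 1 · 0 · 3 · 0
3 · 3 · 2 · 3 · 2
2 · 2 · 2 · 3 · 0
k=2  1 · 3 · 3 · 0 · 1
3 · 3 · 1 · 2 · 0
2 · 1 · 0 · 3 · 0
3 · 3 · 3 · 3 · 2
2 · 2 · 2 · 3 · 0
k=3  1 · 3 · 3 · 0 · 1
3 · 3 · 1 · 3 · 0
3 · 2 · 2 · 0 · 1
1 · 2 · 3 · 2 · 3
0 · 1 · 1 · 1 · 1
k=4  1 · 3 · 3 · 0 · 1
3 · 3 · 1 · 3 · 0
3 · 2 · 3 · 0 · 1
1 · 3 · 0 · 3 · 3
0 · 1 · 2 · 1 · 1
k=5  1 · 3 · 3 · 0 · 1
3 · 3 · 1 · 3 · 0
3 · 2 · 3 · 0 · 1
1 · 3 · 1 · 3 · 3
0 · 1 · 2 · 1 · 1

2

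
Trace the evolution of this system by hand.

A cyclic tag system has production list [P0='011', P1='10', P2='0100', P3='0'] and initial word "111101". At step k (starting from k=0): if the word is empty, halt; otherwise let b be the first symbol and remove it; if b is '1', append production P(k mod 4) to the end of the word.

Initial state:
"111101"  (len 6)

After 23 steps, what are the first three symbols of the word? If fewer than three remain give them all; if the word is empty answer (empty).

001

k=0  "111101"  (len 6)
k=1  "11101011"  (len 8)
k=2  "110101110"  (len 9)
k=3  "101011100100"  (len 12)
k=4  "010111001000"  (len 12)
k=5  "10111001000"  (len 11)
k=6  "011100100010"  (len 12)
k=7  "11100100010"  (len 11)
k=8  "11001000100"  (len 11)
k=9  "1001000100011"  (len 13)
k=10  "00100010001110"  (len 14)
k=11  "0100010001110"  (len 13)
k=12  "100010001110"  (len 12)
k=13  "00010001110011"  (len 14)
k=14  "0010001110011"  (len 13)
k=15  "010001110011"  (len 12)
k=16  "10001110011"  (len 11)
k=17  "0001110011011"  (len 13)
k=18  "001110011011"  (len 12)
k=19  "01110011011"  (len 11)
k=20  "1110011011"  (len 10)
k=21  "110011011011"  (len 12)
k=22  "1001101101110"  (len 13)
k=23  "0011011011100100"  (len 16)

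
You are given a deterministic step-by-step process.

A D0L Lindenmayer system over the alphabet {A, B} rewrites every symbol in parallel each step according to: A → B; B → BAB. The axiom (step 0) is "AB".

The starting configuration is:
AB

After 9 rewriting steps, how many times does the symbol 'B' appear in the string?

3363

[0] AB
[1] BBAB
[2] BABBABBBAB
[3] BABBBABBABBBABBABBABBBAB
[4] BABBBABBABBABBBABBABBBABBABBABBBABBABBBABBABBBABBABBABBBAB
[5] BABBBABBABBABBBABBABBBABBABBBABBABBABBBABBABBBABBABBABBBAB…BABBBABBABBABBBABBABBBABBABBABBBABBABBBABBABBBABBABBABBBAB  (len 140)
[6] BABBBABBABBABBBABBABBBABBABBBABBABBABBBABBABBBABBABBABBBAB…BABBBABBABBABBBABBABBBABBABBABBBABBABBBABBABBBABBABBABBBAB  (len 338)
[7] BABBBABBABBABBBABBABBBABBABBBABBABBABBBABBABBBABBABBABBBAB…BABBBABBABBABBBABBABBBABBABBABBBABBABBBABBABBBABBABBABBBAB  (len 816)
[8] BABBBABBABBABBBABBABBBABBABBBABBABBABBBABBABBBABBABBABBBAB…BABBBABBABBABBBABBABBBABBABBABBBABBABBBABBABBBABBABBABBBAB  (len 1970)
[9] BABBBABBABBABBBABBABBBABBABBBABBABBABBBABBABBBABBABBABBBAB…BABBBABBABBABBBABBABBBABBABBABBBABBABBBABBABBBABBABBABBBAB  (len 4756)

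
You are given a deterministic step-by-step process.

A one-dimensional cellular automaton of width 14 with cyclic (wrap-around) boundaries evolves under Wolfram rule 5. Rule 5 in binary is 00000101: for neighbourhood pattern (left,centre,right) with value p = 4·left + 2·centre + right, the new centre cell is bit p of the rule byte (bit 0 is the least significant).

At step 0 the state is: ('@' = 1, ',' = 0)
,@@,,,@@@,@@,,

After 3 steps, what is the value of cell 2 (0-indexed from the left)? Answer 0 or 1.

[0] ,@@,,,@@@,@@,,
[1] ,,,,@,,,,,,,,@
[2] ,@@,@,@@@@@@,@
[3] ,,,,@,,,,,,,,@

0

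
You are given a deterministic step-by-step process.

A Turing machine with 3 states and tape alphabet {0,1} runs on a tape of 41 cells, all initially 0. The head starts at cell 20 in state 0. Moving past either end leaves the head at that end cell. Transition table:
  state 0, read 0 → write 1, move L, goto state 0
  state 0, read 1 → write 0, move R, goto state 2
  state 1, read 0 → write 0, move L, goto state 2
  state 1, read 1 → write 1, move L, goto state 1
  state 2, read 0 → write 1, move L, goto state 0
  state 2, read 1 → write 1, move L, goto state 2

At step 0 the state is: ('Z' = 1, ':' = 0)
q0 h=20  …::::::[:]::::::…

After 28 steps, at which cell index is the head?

step 0: q0 h=20  …::::::[:]::::::…
step 1: q0 h=19  …::::::[:]Z:::::…
step 2: q0 h=18  …::::::[:]ZZ::::…
step 3: q0 h=17  …::::::[:]ZZZ:::…
step 4: q0 h=16  …::::::[:]ZZZZ::…
step 5: q0 h=15  …::::::[:]ZZZZZ:…
step 6: q0 h=14  …::::::[:]ZZZZZZ…
step 7: q0 h=13  …::::::[:]ZZZZZZ…
step 8: q0 h=12  …::::::[:]ZZZZZZ…
step 9: q0 h=11  …::::::[:]ZZZZZZ…
step 10: q0 h=10  …::::::[:]ZZZZZZ…
step 11: q0 h= 9  …::::::[:]ZZZZZZ…
step 12: q0 h= 8  …::::::[:]ZZZZZZ…
step 13: q0 h= 7  …::::::[:]ZZZZZZ…
step 14: q0 h= 6  |::::::[:]ZZZZZZ…
step 15: q0 h= 5  |:::::[:]ZZZZZZ…
step 16: q0 h= 4  |::::[:]ZZZZZZ…
step 17: q0 h= 3  |:::[:]ZZZZZZ…
step 18: q0 h= 2  |::[:]ZZZZZZ…
step 19: q0 h= 1  |:[:]ZZZZZZ…
step 20: q0 h= 0  |[:]ZZZZZZ…
step 21: q0 h= 0  |[Z]ZZZZZZ…
step 22: q2 h= 1  |:[Z]ZZZZZZ…
step 23: q2 h= 0  |[:]ZZZZZZ…
step 24: q0 h= 0  |[Z]ZZZZZZ…
step 25: q2 h= 1  |:[Z]ZZZZZZ…
step 26: q2 h= 0  |[:]ZZZZZZ…
step 27: q0 h= 0  |[Z]ZZZZZZ…
step 28: q2 h= 1  |:[Z]ZZZZZZ…

1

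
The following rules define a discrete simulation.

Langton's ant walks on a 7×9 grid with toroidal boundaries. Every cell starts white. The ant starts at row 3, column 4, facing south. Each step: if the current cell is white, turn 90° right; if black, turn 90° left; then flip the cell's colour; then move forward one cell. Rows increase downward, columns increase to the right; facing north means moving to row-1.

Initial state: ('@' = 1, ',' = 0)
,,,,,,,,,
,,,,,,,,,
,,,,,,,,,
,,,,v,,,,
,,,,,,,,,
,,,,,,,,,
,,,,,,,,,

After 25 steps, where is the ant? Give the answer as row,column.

1,5

k=0  ,,,,,,,,,
,,,,,,,,,
,,,,,,,,,
,,,,v,,,,
,,,,,,,,,
,,,,,,,,,
,,,,,,,,,
k=1  ,,,,,,,,,
,,,,,,,,,
,,,,,,,,,
,,,<@,,,,
,,,,,,,,,
,,,,,,,,,
,,,,,,,,,
k=2  ,,,,,,,,,
,,,,,,,,,
,,,^,,,,,
,,,@@,,,,
,,,,,,,,,
,,,,,,,,,
,,,,,,,,,
k=3  ,,,,,,,,,
,,,,,,,,,
,,,@>,,,,
,,,@@,,,,
,,,,,,,,,
,,,,,,,,,
,,,,,,,,,
k=4  ,,,,,,,,,
,,,,,,,,,
,,,@@,,,,
,,,@v,,,,
,,,,,,,,,
,,,,,,,,,
,,,,,,,,,
k=5  ,,,,,,,,,
,,,,,,,,,
,,,@@,,,,
,,,@,>,,,
,,,,,,,,,
,,,,,,,,,
,,,,,,,,,
k=6  ,,,,,,,,,
,,,,,,,,,
,,,@@,,,,
,,,@,@,,,
,,,,,v,,,
,,,,,,,,,
,,,,,,,,,
k=7  ,,,,,,,,,
,,,,,,,,,
,,,@@,,,,
,,,@,@,,,
,,,,<@,,,
,,,,,,,,,
,,,,,,,,,
k=8  ,,,,,,,,,
,,,,,,,,,
,,,@@,,,,
,,,@^@,,,
,,,,@@,,,
,,,,,,,,,
,,,,,,,,,
k=9  ,,,,,,,,,
,,,,,,,,,
,,,@@,,,,
,,,@@>,,,
,,,,@@,,,
,,,,,,,,,
,,,,,,,,,
k=10  ,,,,,,,,,
,,,,,,,,,
,,,@@^,,,
,,,@@,,,,
,,,,@@,,,
,,,,,,,,,
,,,,,,,,,
k=11  ,,,,,,,,,
,,,,,,,,,
,,,@@@>,,
,,,@@,,,,
,,,,@@,,,
,,,,,,,,,
,,,,,,,,,
k=12  ,,,,,,,,,
,,,,,,,,,
,,,@@@@,,
,,,@@,v,,
,,,,@@,,,
,,,,,,,,,
,,,,,,,,,
k=13  ,,,,,,,,,
,,,,,,,,,
,,,@@@@,,
,,,@@<@,,
,,,,@@,,,
,,,,,,,,,
,,,,,,,,,
k=14  ,,,,,,,,,
,,,,,,,,,
,,,@@^@,,
,,,@@@@,,
,,,,@@,,,
,,,,,,,,,
,,,,,,,,,
k=15  ,,,,,,,,,
,,,,,,,,,
,,,@<,@,,
,,,@@@@,,
,,,,@@,,,
,,,,,,,,,
,,,,,,,,,
k=16  ,,,,,,,,,
,,,,,,,,,
,,,@,,@,,
,,,@v@@,,
,,,,@@,,,
,,,,,,,,,
,,,,,,,,,
k=17  ,,,,,,,,,
,,,,,,,,,
,,,@,,@,,
,,,@,>@,,
,,,,@@,,,
,,,,,,,,,
,,,,,,,,,
k=18  ,,,,,,,,,
,,,,,,,,,
,,,@,^@,,
,,,@,,@,,
,,,,@@,,,
,,,,,,,,,
,,,,,,,,,
k=19  ,,,,,,,,,
,,,,,,,,,
,,,@,@>,,
,,,@,,@,,
,,,,@@,,,
,,,,,,,,,
,,,,,,,,,
k=20  ,,,,,,,,,
,,,,,,^,,
,,,@,@,,,
,,,@,,@,,
,,,,@@,,,
,,,,,,,,,
,,,,,,,,,
k=21  ,,,,,,,,,
,,,,,,@>,
,,,@,@,,,
,,,@,,@,,
,,,,@@,,,
,,,,,,,,,
,,,,,,,,,
k=22  ,,,,,,,,,
,,,,,,@@,
,,,@,@,v,
,,,@,,@,,
,,,,@@,,,
,,,,,,,,,
,,,,,,,,,
k=23  ,,,,,,,,,
,,,,,,@@,
,,,@,@<@,
,,,@,,@,,
,,,,@@,,,
,,,,,,,,,
,,,,,,,,,
k=24  ,,,,,,,,,
,,,,,,^@,
,,,@,@@@,
,,,@,,@,,
,,,,@@,,,
,,,,,,,,,
,,,,,,,,,
k=25  ,,,,,,,,,
,,,,,<,@,
,,,@,@@@,
,,,@,,@,,
,,,,@@,,,
,,,,,,,,,
,,,,,,,,,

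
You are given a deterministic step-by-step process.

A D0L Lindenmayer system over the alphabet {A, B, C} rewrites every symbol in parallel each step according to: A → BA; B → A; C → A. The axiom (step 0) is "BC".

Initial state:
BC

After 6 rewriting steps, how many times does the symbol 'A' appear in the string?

t=0: BC
t=1: AA
t=2: BABA
t=3: ABAABA
t=4: BAABABAABA
t=5: ABABAABAABABAABA
t=6: BAABAABABAABABAABAABABAABA

16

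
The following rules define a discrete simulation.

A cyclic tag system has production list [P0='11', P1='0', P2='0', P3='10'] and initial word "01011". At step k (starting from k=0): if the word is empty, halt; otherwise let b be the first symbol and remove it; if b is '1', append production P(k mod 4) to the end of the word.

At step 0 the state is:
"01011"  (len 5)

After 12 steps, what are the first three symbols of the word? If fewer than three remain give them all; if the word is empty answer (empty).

k=0  "01011"  (len 5)
k=1  "1011"  (len 4)
k=2  "0110"  (len 4)
k=3  "110"  (len 3)
k=4  "1010"  (len 4)
k=5  "01011"  (len 5)
k=6  "1011"  (len 4)
k=7  "0110"  (len 4)
k=8  "110"  (len 3)
k=9  "1011"  (len 4)
k=10  "0110"  (len 4)
k=11  "110"  (len 3)
k=12  "1010"  (len 4)

101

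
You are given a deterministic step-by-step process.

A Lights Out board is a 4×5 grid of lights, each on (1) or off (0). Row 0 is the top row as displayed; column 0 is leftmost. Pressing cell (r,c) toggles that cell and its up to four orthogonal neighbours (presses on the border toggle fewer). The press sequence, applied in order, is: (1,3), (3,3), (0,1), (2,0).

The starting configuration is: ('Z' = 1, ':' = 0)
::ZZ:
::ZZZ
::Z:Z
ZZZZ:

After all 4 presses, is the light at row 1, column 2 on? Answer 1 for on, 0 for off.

[0] ::ZZ:
::ZZZ
::Z:Z
ZZZZ:
[1] ::Z::
:::::
::ZZZ
ZZZZ:
[2] ::Z::
:::::
::Z:Z
ZZ::Z
[3] ZZ:::
:Z:::
::Z:Z
ZZ::Z
[4] ZZ:::
ZZ:::
ZZZ:Z
:Z::Z

0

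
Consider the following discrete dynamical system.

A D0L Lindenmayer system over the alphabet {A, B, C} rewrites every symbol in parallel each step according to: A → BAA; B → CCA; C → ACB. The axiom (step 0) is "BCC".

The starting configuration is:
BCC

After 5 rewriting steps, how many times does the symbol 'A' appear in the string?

[0] BCC
[1] CCAACBACB
[2] ACBACBBAABAAACBCCABAAACBCCA
[3] BAAACBCCABAAACBCCACCABAABAACCABAABAABAAACBCCAACBACBBAACCABAABAABAAACBCCAACBACBBAA
[4] CCABAABAABAAACBCCAACBACBBAACCABAABAABAAACBCCAACBACBBAAACBA…ABAACCABAABAABAAACBCCAACBACBBAABAAACBCCABAAACBCCACCABAABAA  (len 243)
[5] ACBACBBAACCABAABAACCABAABAACCABAABAABAAACBCCAACBACBBAABAAA…BBAACCABAABAABAAACBCCAACBACBBAAACBACBBAACCABAABAACCABAABAA  (len 729)

363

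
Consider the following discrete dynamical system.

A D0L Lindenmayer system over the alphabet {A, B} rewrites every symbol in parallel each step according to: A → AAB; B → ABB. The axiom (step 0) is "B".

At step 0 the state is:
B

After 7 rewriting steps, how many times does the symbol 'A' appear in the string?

step 0: B
step 1: ABB
step 2: AABABBABB
step 3: AABAABABBAABABBABBAABABBABB
step 4: AABAABABBAABAABABBAABABBABBAABAABABBAABABBABBAABABBABBAABAABABBAABABBABBAABABBABB
step 5: AABAABABBAABAABABBAABABBABBAABAABABBAABAABABBAABABBABBAABA…BABBAABAABABBAABABBABBAABABBABBAABAABABBAABABBABBAABABBABB  (len 243)
step 6: AABAABABBAABAABABBAABABBABBAABAABABBAABAABABBAABABBABBAABA…BABBAABAABABBAABABBABBAABABBABBAABAABABBAABABBABBAABABBABB  (len 729)
step 7: AABAABABBAABAABABBAABABBABBAABAABABBAABAABABBAABABBABBAABA…BABBAABAABABBAABABBABBAABABBABBAABAABABBAABABBABBAABABBABB  (len 2187)

1093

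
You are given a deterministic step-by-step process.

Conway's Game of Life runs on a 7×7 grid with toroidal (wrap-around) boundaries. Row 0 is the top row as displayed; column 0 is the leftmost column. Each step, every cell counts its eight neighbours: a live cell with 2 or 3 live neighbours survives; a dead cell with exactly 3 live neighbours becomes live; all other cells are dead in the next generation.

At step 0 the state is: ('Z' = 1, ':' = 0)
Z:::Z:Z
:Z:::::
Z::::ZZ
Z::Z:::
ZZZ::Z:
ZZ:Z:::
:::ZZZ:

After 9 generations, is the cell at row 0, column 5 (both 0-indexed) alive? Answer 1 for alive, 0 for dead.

0

k=0  Z:::Z:Z
:Z:::::
Z::::ZZ
Z::Z:::
ZZZ::Z:
ZZ:Z:::
:::ZZZ:
k=1  Z::ZZ:Z
:Z:::::
ZZ::::Z
::Z:ZZ:
:::ZZ::
Z::Z:Z:
:ZZZ:Z:
k=2  Z::ZZZZ
:ZZ::Z:
ZZZ::ZZ
ZZZ:ZZZ
::Z:::Z
:Z:::ZZ
:Z:::Z:
k=3  Z::Z:::
:::::::
:::::::
::::Z::
::ZZZ::
:ZZ::ZZ
:ZZ::::
k=4  :ZZ::::
:::::::
:::::::
::::Z::
:ZZ:Z::
Z:::ZZ:
:::Z::Z
k=5  ::Z::::
:::::::
:::::::
:::Z:::
:Z::Z::
ZZZ:ZZZ
ZZZZZZZ
k=6  Z:Z:ZZZ
:::::::
:::::::
:::::::
:Z::Z:Z
:::::::
:::::::
k=7  :::::ZZ
:::::ZZ
:::::::
:::::::
:::::::
:::::::
:::::ZZ
k=8  Z:::Z::
:::::ZZ
:::::::
:::::::
:::::::
:::::::
:::::ZZ
k=9  Z:::Z::
:::::ZZ
:::::::
:::::::
:::::::
:::::::
:::::ZZ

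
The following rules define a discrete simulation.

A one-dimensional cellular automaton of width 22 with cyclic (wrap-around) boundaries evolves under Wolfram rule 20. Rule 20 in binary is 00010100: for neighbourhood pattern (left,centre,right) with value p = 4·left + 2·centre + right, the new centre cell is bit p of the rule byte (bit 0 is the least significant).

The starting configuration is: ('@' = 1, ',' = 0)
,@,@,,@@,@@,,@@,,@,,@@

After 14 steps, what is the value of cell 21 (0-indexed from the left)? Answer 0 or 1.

0

0) ,@,@,,@@,@@,,@@,,@,,@@
1) ,@,@@,,,,,,@,,,@,@@,,,
2) ,@,,,@,,,,,@@,,@,,,@,,
3) ,@@,,@@,,,,,,@,@@,,@@,
4) ,,,@,,,@,,,,,@,,,@,,,@
5) @,,@@,,@@,,,,@@,,@@,,@
6) ,@,,,@,,,@,,,,,@,,,@,,
7) ,@@,,@@,,@@,,,,@@,,@@,
8) ,,,@,,,@,,,@,,,,,@,,,@
9) @,,@@,,@@,,@@,,,,@@,,@
10) ,@,,,@,,,@,,,@,,,,,@,,
11) ,@@,,@@,,@@,,@@,,,,@@,
12) ,,,@,,,@,,,@,,,@,,,,,@
13) @,,@@,,@@,,@@,,@@,,,,@
14) ,@,,,@,,,@,,,@,,,@,,,,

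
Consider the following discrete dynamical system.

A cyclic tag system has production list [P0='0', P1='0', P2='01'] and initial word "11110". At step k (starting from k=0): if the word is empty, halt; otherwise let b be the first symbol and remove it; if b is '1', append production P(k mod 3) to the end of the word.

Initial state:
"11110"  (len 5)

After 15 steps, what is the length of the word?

0

k=0  "11110"  (len 5)
k=1  "11100"  (len 5)
k=2  "11000"  (len 5)
k=3  "100001"  (len 6)
k=4  "000010"  (len 6)
k=5  "00010"  (len 5)
k=6  "0010"  (len 4)
k=7  "010"  (len 3)
k=8  "10"  (len 2)
k=9  "001"  (len 3)
k=10  "01"  (len 2)
k=11  "1"  (len 1)
k=12  "01"  (len 2)
k=13  "1"  (len 1)
k=14  "0"  (len 1)
k=15  (halted — word empty)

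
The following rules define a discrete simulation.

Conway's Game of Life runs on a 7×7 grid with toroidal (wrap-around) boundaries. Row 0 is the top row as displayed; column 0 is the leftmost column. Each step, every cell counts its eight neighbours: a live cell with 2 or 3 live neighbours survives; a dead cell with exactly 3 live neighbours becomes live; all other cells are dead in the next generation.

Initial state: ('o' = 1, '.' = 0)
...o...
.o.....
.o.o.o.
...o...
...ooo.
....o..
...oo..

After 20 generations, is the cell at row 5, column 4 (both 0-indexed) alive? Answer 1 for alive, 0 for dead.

[0] ...o...
.o.....
.o.o.o.
...o...
...ooo.
....o..
...oo..
[1] ..ooo..
....o..
....o..
...o.o.
...o.o.
.......
...oo..
[2] ..o..o.
....oo.
...ooo.
...o.o.
.......
...o...
..o.o..
[3] .....o.
......o
...o..o
...o.o.
....o..
...o...
..o.o..
[4] .....o.
.....oo
....ooo
...o.o.
...oo..
...oo..
...oo..
[5] .....oo
.......
.......
...o..o
..o..o.
..o..o.
...o.o.
[6] ....ooo
.......
.......
.......
..ooooo
..oo.oo
.....o.
[7] ....ooo
.....o.
.......
...ooo.
..o...o
..o....
...o...
[8] ....ooo
....ooo
.....o.
...ooo.
..o.oo.
..oo...
...ooo.
[9] .......
.......
...o...
...o..o
..o..o.
..o....
..o...o
[10] .......
.......
.......
..ooo..
..oo...
.ooo...
.......
[11] .......
.......
...o...
..o.o..
.......
.o.o...
..o....
[12] .......
.......
...o...
...o...
..oo...
..o....
..o....
[13] .......
.......
.......
...oo..
..oo...
.oo....
.......
[14] .......
.......
.......
..ooo..
.o..o..
.ooo...
.......
[15] .......
.......
...o...
..ooo..
.o..o..
.ooo...
..o....
[16] .......
.......
..ooo..
..o.o..
.o..o..
.o.o...
.ooo...
[17] ..o....
...o...
..o.o..
.oo.oo.
.o..o..
oo.oo..
.o.o...
[18] ..oo...
..oo...
.oo.oo.
.oo.oo.
.......
oo.oo..
oo.oo..
[19] .......
.......
.....o.
.oo.oo.
o....o.
oo.oo..
o......
[20] .......
.......
....oo.
.o..oo.
o....o.
oo..o..
oo.....

1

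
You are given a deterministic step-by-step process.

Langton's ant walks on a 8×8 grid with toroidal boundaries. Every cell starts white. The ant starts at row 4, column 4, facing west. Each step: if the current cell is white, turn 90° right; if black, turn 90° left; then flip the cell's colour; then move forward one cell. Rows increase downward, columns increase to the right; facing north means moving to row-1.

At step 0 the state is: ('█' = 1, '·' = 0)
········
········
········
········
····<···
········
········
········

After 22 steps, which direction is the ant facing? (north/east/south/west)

gen 0: ········
········
········
········
····<···
········
········
········
gen 1: ········
········
········
····^···
····█···
········
········
········
gen 2: ········
········
········
····█>··
····█···
········
········
········
gen 3: ········
········
········
····██··
····█v··
········
········
········
gen 4: ········
········
········
····██··
····<█··
········
········
········
gen 5: ········
········
········
····██··
·····█··
····v···
········
········
gen 6: ········
········
········
····██··
·····█··
···<█···
········
········
gen 7: ········
········
········
····██··
···^·█··
···██···
········
········
gen 8: ········
········
········
····██··
···█>█··
···██···
········
········
gen 9: ········
········
········
····██··
···███··
···█v···
········
········
gen 10: ········
········
········
····██··
···███··
···█·>··
········
········
gen 11: ········
········
········
····██··
···███··
···█·█··
·····v··
········
gen 12: ········
········
········
····██··
···███··
···█·█··
····<█··
········
gen 13: ········
········
········
····██··
···███··
···█^█··
····██··
········
gen 14: ········
········
········
····██··
···███··
···██>··
····██··
········
gen 15: ········
········
········
····██··
···██^··
···██···
····██··
········
gen 16: ········
········
········
····██··
···█<···
···██···
····██··
········
gen 17: ········
········
········
····██··
···█····
···█v···
····██··
········
gen 18: ········
········
········
····██··
···█····
···█·>··
····██··
········
gen 19: ········
········
········
····██··
···█····
···█·█··
····█v··
········
gen 20: ········
········
········
····██··
···█····
···█·█··
····█·>·
········
gen 21: ········
········
········
····██··
···█····
···█·█··
····█·█·
······v·
gen 22: ········
········
········
····██··
···█····
···█·█··
····█·█·
·····<█·

west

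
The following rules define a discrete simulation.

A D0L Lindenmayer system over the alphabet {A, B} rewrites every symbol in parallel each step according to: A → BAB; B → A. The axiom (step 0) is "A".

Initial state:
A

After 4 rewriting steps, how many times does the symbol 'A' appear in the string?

0) A
1) BAB
2) ABABA
3) BABABABABAB
4) ABABABABABABABABABABA

11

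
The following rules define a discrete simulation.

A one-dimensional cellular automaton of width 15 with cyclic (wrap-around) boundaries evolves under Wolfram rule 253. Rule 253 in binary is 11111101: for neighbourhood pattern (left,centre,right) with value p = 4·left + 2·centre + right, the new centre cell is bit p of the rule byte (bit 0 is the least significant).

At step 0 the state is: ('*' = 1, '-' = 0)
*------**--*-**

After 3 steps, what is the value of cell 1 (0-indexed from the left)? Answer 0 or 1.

gen 0: *------**--*-**
gen 1: ******-***-****
gen 2: ***************
gen 3: ***************

1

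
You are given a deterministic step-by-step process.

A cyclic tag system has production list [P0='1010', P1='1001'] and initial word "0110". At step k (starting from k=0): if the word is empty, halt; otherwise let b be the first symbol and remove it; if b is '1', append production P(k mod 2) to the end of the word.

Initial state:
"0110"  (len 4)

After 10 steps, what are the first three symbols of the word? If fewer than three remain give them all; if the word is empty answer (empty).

0) "0110"  (len 4)
1) "110"  (len 3)
2) "101001"  (len 6)
3) "010011010"  (len 9)
4) "10011010"  (len 8)
5) "00110101010"  (len 11)
6) "0110101010"  (len 10)
7) "110101010"  (len 9)
8) "101010101001"  (len 12)
9) "010101010011010"  (len 15)
10) "10101010011010"  (len 14)

101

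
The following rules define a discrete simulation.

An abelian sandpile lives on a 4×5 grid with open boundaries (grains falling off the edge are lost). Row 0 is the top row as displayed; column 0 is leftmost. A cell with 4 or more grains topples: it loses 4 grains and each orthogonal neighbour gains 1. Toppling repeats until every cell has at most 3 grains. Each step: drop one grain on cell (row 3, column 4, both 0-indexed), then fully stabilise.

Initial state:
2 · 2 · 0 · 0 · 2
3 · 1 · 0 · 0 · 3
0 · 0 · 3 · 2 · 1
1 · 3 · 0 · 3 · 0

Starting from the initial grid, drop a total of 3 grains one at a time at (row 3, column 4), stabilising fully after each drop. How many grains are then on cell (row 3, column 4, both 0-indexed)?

step 0: 2 · 2 · 0 · 0 · 2
3 · 1 · 0 · 0 · 3
0 · 0 · 3 · 2 · 1
1 · 3 · 0 · 3 · 0
step 1: 2 · 2 · 0 · 0 · 2
3 · 1 · 0 · 0 · 3
0 · 0 · 3 · 2 · 1
1 · 3 · 0 · 3 · 1
step 2: 2 · 2 · 0 · 0 · 2
3 · 1 · 0 · 0 · 3
0 · 0 · 3 · 2 · 1
1 · 3 · 0 · 3 · 2
step 3: 2 · 2 · 0 · 0 · 2
3 · 1 · 0 · 0 · 3
0 · 0 · 3 · 2 · 1
1 · 3 · 0 · 3 · 3

3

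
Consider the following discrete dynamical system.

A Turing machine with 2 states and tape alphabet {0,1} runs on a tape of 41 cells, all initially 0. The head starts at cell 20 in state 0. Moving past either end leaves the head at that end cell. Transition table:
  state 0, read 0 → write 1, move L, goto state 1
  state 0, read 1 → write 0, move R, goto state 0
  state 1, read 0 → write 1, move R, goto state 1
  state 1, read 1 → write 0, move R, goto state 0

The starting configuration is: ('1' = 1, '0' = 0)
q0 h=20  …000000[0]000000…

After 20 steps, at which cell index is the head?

26

step 0: q0 h=20  …000000[0]000000…
step 1: q1 h=19  …000000[0]100000…
step 2: q1 h=20  …000001[1]000000…
step 3: q0 h=21  …000010[0]000000…
step 4: q1 h=20  …000001[0]100000…
step 5: q1 h=21  …000011[1]000000…
step 6: q0 h=22  …000110[0]000000…
step 7: q1 h=21  …000011[0]100000…
step 8: q1 h=22  …000111[1]000000…
step 9: q0 h=23  …001110[0]000000…
step 10: q1 h=22  …000111[0]100000…
step 11: q1 h=23  …001111[1]000000…
step 12: q0 h=24  …011110[0]000000…
step 13: q1 h=23  …001111[0]100000…
step 14: q1 h=24  …011111[1]000000…
step 15: q0 h=25  …111110[0]000000…
step 16: q1 h=24  …011111[0]100000…
step 17: q1 h=25  …111111[1]000000…
step 18: q0 h=26  …111110[0]000000…
step 19: q1 h=25  …111111[0]100000…
step 20: q1 h=26  …111111[1]000000…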